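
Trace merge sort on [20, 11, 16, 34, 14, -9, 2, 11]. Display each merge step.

Divide and conquer:
  Merge [20] + [11] -> [11, 20]
  Merge [16] + [34] -> [16, 34]
  Merge [11, 20] + [16, 34] -> [11, 16, 20, 34]
  Merge [14] + [-9] -> [-9, 14]
  Merge [2] + [11] -> [2, 11]
  Merge [-9, 14] + [2, 11] -> [-9, 2, 11, 14]
  Merge [11, 16, 20, 34] + [-9, 2, 11, 14] -> [-9, 2, 11, 11, 14, 16, 20, 34]


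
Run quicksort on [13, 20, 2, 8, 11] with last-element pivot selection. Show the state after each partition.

Partition 1: pivot=11 at index 2 -> [2, 8, 11, 20, 13]
Partition 2: pivot=8 at index 1 -> [2, 8, 11, 20, 13]
Partition 3: pivot=13 at index 3 -> [2, 8, 11, 13, 20]


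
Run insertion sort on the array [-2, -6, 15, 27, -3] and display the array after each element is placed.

First element -2 is already 'sorted'
Insert -6: shifted 1 elements -> [-6, -2, 15, 27, -3]
Insert 15: shifted 0 elements -> [-6, -2, 15, 27, -3]
Insert 27: shifted 0 elements -> [-6, -2, 15, 27, -3]
Insert -3: shifted 3 elements -> [-6, -3, -2, 15, 27]


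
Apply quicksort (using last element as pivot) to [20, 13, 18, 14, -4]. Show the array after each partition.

Partition 1: pivot=-4 at index 0 -> [-4, 13, 18, 14, 20]
Partition 2: pivot=20 at index 4 -> [-4, 13, 18, 14, 20]
Partition 3: pivot=14 at index 2 -> [-4, 13, 14, 18, 20]


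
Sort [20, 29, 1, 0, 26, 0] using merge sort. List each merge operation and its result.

Divide and conquer:
  Merge [29] + [1] -> [1, 29]
  Merge [20] + [1, 29] -> [1, 20, 29]
  Merge [26] + [0] -> [0, 26]
  Merge [0] + [0, 26] -> [0, 0, 26]
  Merge [1, 20, 29] + [0, 0, 26] -> [0, 0, 1, 20, 26, 29]


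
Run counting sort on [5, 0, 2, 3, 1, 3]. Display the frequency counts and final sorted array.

Count array: [1, 1, 1, 2, 0, 1]
(count[i] = number of elements equal to i)
Cumulative count: [1, 2, 3, 5, 5, 6]
Sorted: [0, 1, 2, 3, 3, 5]


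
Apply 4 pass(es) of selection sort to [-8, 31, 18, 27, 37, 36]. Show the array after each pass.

Pass 1: Select minimum -8 at index 0, swap -> [-8, 31, 18, 27, 37, 36]
Pass 2: Select minimum 18 at index 2, swap -> [-8, 18, 31, 27, 37, 36]
Pass 3: Select minimum 27 at index 3, swap -> [-8, 18, 27, 31, 37, 36]
Pass 4: Select minimum 31 at index 3, swap -> [-8, 18, 27, 31, 37, 36]


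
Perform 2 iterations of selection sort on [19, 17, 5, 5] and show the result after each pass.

Pass 1: Select minimum 5 at index 2, swap -> [5, 17, 19, 5]
Pass 2: Select minimum 5 at index 3, swap -> [5, 5, 19, 17]


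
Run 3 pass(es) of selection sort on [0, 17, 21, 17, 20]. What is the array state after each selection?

Pass 1: Select minimum 0 at index 0, swap -> [0, 17, 21, 17, 20]
Pass 2: Select minimum 17 at index 1, swap -> [0, 17, 21, 17, 20]
Pass 3: Select minimum 17 at index 3, swap -> [0, 17, 17, 21, 20]


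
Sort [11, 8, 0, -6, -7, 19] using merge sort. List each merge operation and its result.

Divide and conquer:
  Merge [8] + [0] -> [0, 8]
  Merge [11] + [0, 8] -> [0, 8, 11]
  Merge [-7] + [19] -> [-7, 19]
  Merge [-6] + [-7, 19] -> [-7, -6, 19]
  Merge [0, 8, 11] + [-7, -6, 19] -> [-7, -6, 0, 8, 11, 19]


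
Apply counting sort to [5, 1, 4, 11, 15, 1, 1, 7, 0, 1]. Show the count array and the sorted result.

Count array: [1, 4, 0, 0, 1, 1, 0, 1, 0, 0, 0, 1, 0, 0, 0, 1]
(count[i] = number of elements equal to i)
Cumulative count: [1, 5, 5, 5, 6, 7, 7, 8, 8, 8, 8, 9, 9, 9, 9, 10]
Sorted: [0, 1, 1, 1, 1, 4, 5, 7, 11, 15]


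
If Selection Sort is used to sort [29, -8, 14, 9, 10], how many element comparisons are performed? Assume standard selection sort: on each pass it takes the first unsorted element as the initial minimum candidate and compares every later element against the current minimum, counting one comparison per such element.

Pass 1: scan indices 1..4 for the minimum = 4 comparison(s); min is -8, place at index 0 -> [-8, 29, 14, 9, 10]
Pass 2: scan indices 2..4 for the minimum = 3 comparison(s); min is 9, place at index 1 -> [-8, 9, 14, 29, 10]
Pass 3: scan indices 3..4 for the minimum = 2 comparison(s); min is 10, place at index 2 -> [-8, 9, 10, 29, 14]
Pass 4: scan indices 4..4 for the minimum = 1 comparison(s); min is 14, place at index 3 -> [-8, 9, 10, 14, 29]
Selection sort always scans the whole unsorted suffix, so the count is (n-1) + (n-2) + ... + 1 = n(n-1)/2 = 5*4/2 = 10 regardless of the input order.
Total comparisons: 4 + 3 + 2 + 1 = 10


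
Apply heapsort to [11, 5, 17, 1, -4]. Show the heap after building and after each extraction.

Build heap: [17, 5, 11, 1, -4]
Extract 17: [11, 5, -4, 1, 17]
Extract 11: [5, 1, -4, 11, 17]
Extract 5: [1, -4, 5, 11, 17]
Extract 1: [-4, 1, 5, 11, 17]


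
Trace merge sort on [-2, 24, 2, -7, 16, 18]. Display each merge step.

Divide and conquer:
  Merge [24] + [2] -> [2, 24]
  Merge [-2] + [2, 24] -> [-2, 2, 24]
  Merge [16] + [18] -> [16, 18]
  Merge [-7] + [16, 18] -> [-7, 16, 18]
  Merge [-2, 2, 24] + [-7, 16, 18] -> [-7, -2, 2, 16, 18, 24]


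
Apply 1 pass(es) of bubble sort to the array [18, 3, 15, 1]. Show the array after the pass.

After pass 1: [3, 15, 1, 18] (3 swaps)
Total swaps: 3


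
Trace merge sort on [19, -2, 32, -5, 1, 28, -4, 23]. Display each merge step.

Divide and conquer:
  Merge [19] + [-2] -> [-2, 19]
  Merge [32] + [-5] -> [-5, 32]
  Merge [-2, 19] + [-5, 32] -> [-5, -2, 19, 32]
  Merge [1] + [28] -> [1, 28]
  Merge [-4] + [23] -> [-4, 23]
  Merge [1, 28] + [-4, 23] -> [-4, 1, 23, 28]
  Merge [-5, -2, 19, 32] + [-4, 1, 23, 28] -> [-5, -4, -2, 1, 19, 23, 28, 32]


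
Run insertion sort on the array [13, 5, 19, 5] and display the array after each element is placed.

First element 13 is already 'sorted'
Insert 5: shifted 1 elements -> [5, 13, 19, 5]
Insert 19: shifted 0 elements -> [5, 13, 19, 5]
Insert 5: shifted 2 elements -> [5, 5, 13, 19]


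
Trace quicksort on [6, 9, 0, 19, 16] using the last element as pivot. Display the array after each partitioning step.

Partition 1: pivot=16 at index 3 -> [6, 9, 0, 16, 19]
Partition 2: pivot=0 at index 0 -> [0, 9, 6, 16, 19]
Partition 3: pivot=6 at index 1 -> [0, 6, 9, 16, 19]


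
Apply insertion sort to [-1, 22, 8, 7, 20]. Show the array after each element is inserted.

First element -1 is already 'sorted'
Insert 22: shifted 0 elements -> [-1, 22, 8, 7, 20]
Insert 8: shifted 1 elements -> [-1, 8, 22, 7, 20]
Insert 7: shifted 2 elements -> [-1, 7, 8, 22, 20]
Insert 20: shifted 1 elements -> [-1, 7, 8, 20, 22]


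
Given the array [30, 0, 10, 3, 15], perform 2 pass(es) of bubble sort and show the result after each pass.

After pass 1: [0, 10, 3, 15, 30] (4 swaps)
After pass 2: [0, 3, 10, 15, 30] (1 swaps)
Total swaps: 5


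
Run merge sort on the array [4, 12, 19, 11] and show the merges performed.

Divide and conquer:
  Merge [4] + [12] -> [4, 12]
  Merge [19] + [11] -> [11, 19]
  Merge [4, 12] + [11, 19] -> [4, 11, 12, 19]


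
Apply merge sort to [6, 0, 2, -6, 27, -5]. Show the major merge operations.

Divide and conquer:
  Merge [0] + [2] -> [0, 2]
  Merge [6] + [0, 2] -> [0, 2, 6]
  Merge [27] + [-5] -> [-5, 27]
  Merge [-6] + [-5, 27] -> [-6, -5, 27]
  Merge [0, 2, 6] + [-6, -5, 27] -> [-6, -5, 0, 2, 6, 27]


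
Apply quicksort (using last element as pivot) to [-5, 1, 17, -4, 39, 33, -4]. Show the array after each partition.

Partition 1: pivot=-4 at index 2 -> [-5, -4, -4, 1, 39, 33, 17]
Partition 2: pivot=-4 at index 1 -> [-5, -4, -4, 1, 39, 33, 17]
Partition 3: pivot=17 at index 4 -> [-5, -4, -4, 1, 17, 33, 39]
Partition 4: pivot=39 at index 6 -> [-5, -4, -4, 1, 17, 33, 39]


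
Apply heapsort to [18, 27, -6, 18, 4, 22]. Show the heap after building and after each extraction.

Build heap: [27, 18, 22, 18, 4, -6]
Extract 27: [22, 18, -6, 18, 4, 27]
Extract 22: [18, 18, -6, 4, 22, 27]
Extract 18: [18, 4, -6, 18, 22, 27]
Extract 18: [4, -6, 18, 18, 22, 27]
Extract 4: [-6, 4, 18, 18, 22, 27]


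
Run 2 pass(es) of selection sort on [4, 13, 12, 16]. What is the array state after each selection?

Pass 1: Select minimum 4 at index 0, swap -> [4, 13, 12, 16]
Pass 2: Select minimum 12 at index 2, swap -> [4, 12, 13, 16]


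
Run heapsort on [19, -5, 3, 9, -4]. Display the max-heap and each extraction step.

Build heap: [19, 9, 3, -5, -4]
Extract 19: [9, -4, 3, -5, 19]
Extract 9: [3, -4, -5, 9, 19]
Extract 3: [-4, -5, 3, 9, 19]
Extract -4: [-5, -4, 3, 9, 19]


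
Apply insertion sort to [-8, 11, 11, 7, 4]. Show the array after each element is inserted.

First element -8 is already 'sorted'
Insert 11: shifted 0 elements -> [-8, 11, 11, 7, 4]
Insert 11: shifted 0 elements -> [-8, 11, 11, 7, 4]
Insert 7: shifted 2 elements -> [-8, 7, 11, 11, 4]
Insert 4: shifted 3 elements -> [-8, 4, 7, 11, 11]


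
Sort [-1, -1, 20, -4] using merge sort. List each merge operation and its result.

Divide and conquer:
  Merge [-1] + [-1] -> [-1, -1]
  Merge [20] + [-4] -> [-4, 20]
  Merge [-1, -1] + [-4, 20] -> [-4, -1, -1, 20]


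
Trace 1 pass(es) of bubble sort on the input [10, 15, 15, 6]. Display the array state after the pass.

After pass 1: [10, 15, 6, 15] (1 swaps)
Total swaps: 1


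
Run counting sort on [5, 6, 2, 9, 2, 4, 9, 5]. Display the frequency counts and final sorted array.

Count array: [0, 0, 2, 0, 1, 2, 1, 0, 0, 2]
(count[i] = number of elements equal to i)
Cumulative count: [0, 0, 2, 2, 3, 5, 6, 6, 6, 8]
Sorted: [2, 2, 4, 5, 5, 6, 9, 9]


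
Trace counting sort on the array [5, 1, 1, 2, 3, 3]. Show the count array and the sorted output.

Count array: [0, 2, 1, 2, 0, 1]
(count[i] = number of elements equal to i)
Cumulative count: [0, 2, 3, 5, 5, 6]
Sorted: [1, 1, 2, 3, 3, 5]


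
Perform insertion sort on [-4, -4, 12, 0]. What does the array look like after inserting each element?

First element -4 is already 'sorted'
Insert -4: shifted 0 elements -> [-4, -4, 12, 0]
Insert 12: shifted 0 elements -> [-4, -4, 12, 0]
Insert 0: shifted 1 elements -> [-4, -4, 0, 12]


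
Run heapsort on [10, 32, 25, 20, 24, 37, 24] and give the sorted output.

Build heap: [37, 32, 25, 20, 24, 10, 24]
Extract 37: [32, 24, 25, 20, 24, 10, 37]
Extract 32: [25, 24, 10, 20, 24, 32, 37]
Extract 25: [24, 24, 10, 20, 25, 32, 37]
Extract 24: [24, 20, 10, 24, 25, 32, 37]
Extract 24: [20, 10, 24, 24, 25, 32, 37]
Extract 20: [10, 20, 24, 24, 25, 32, 37]


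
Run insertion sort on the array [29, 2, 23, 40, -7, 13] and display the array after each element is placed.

First element 29 is already 'sorted'
Insert 2: shifted 1 elements -> [2, 29, 23, 40, -7, 13]
Insert 23: shifted 1 elements -> [2, 23, 29, 40, -7, 13]
Insert 40: shifted 0 elements -> [2, 23, 29, 40, -7, 13]
Insert -7: shifted 4 elements -> [-7, 2, 23, 29, 40, 13]
Insert 13: shifted 3 elements -> [-7, 2, 13, 23, 29, 40]


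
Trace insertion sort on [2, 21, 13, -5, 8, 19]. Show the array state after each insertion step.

First element 2 is already 'sorted'
Insert 21: shifted 0 elements -> [2, 21, 13, -5, 8, 19]
Insert 13: shifted 1 elements -> [2, 13, 21, -5, 8, 19]
Insert -5: shifted 3 elements -> [-5, 2, 13, 21, 8, 19]
Insert 8: shifted 2 elements -> [-5, 2, 8, 13, 21, 19]
Insert 19: shifted 1 elements -> [-5, 2, 8, 13, 19, 21]


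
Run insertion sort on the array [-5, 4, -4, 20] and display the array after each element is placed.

First element -5 is already 'sorted'
Insert 4: shifted 0 elements -> [-5, 4, -4, 20]
Insert -4: shifted 1 elements -> [-5, -4, 4, 20]
Insert 20: shifted 0 elements -> [-5, -4, 4, 20]


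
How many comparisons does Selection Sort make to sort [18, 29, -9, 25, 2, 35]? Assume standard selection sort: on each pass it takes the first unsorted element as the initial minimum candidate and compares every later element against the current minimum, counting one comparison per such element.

Pass 1: scan indices 1..5 for the minimum = 5 comparison(s); min is -9, place at index 0 -> [-9, 29, 18, 25, 2, 35]
Pass 2: scan indices 2..5 for the minimum = 4 comparison(s); min is 2, place at index 1 -> [-9, 2, 18, 25, 29, 35]
Pass 3: scan indices 3..5 for the minimum = 3 comparison(s); min is 18, place at index 2 -> [-9, 2, 18, 25, 29, 35]
Pass 4: scan indices 4..5 for the minimum = 2 comparison(s); min is 25, place at index 3 -> [-9, 2, 18, 25, 29, 35]
Pass 5: scan indices 5..5 for the minimum = 1 comparison(s); min is 29, place at index 4 -> [-9, 2, 18, 25, 29, 35]
Selection sort always scans the whole unsorted suffix, so the count is (n-1) + (n-2) + ... + 1 = n(n-1)/2 = 6*5/2 = 15 regardless of the input order.
Total comparisons: 5 + 4 + 3 + 2 + 1 = 15


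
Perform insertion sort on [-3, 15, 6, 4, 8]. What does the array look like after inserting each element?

First element -3 is already 'sorted'
Insert 15: shifted 0 elements -> [-3, 15, 6, 4, 8]
Insert 6: shifted 1 elements -> [-3, 6, 15, 4, 8]
Insert 4: shifted 2 elements -> [-3, 4, 6, 15, 8]
Insert 8: shifted 1 elements -> [-3, 4, 6, 8, 15]


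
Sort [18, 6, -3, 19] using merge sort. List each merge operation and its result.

Divide and conquer:
  Merge [18] + [6] -> [6, 18]
  Merge [-3] + [19] -> [-3, 19]
  Merge [6, 18] + [-3, 19] -> [-3, 6, 18, 19]


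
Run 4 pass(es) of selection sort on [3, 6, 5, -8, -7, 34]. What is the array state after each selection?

Pass 1: Select minimum -8 at index 3, swap -> [-8, 6, 5, 3, -7, 34]
Pass 2: Select minimum -7 at index 4, swap -> [-8, -7, 5, 3, 6, 34]
Pass 3: Select minimum 3 at index 3, swap -> [-8, -7, 3, 5, 6, 34]
Pass 4: Select minimum 5 at index 3, swap -> [-8, -7, 3, 5, 6, 34]


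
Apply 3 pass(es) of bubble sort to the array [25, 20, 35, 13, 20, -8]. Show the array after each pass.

After pass 1: [20, 25, 13, 20, -8, 35] (4 swaps)
After pass 2: [20, 13, 20, -8, 25, 35] (3 swaps)
After pass 3: [13, 20, -8, 20, 25, 35] (2 swaps)
Total swaps: 9


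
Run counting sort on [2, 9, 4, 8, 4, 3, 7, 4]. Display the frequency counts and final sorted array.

Count array: [0, 0, 1, 1, 3, 0, 0, 1, 1, 1]
(count[i] = number of elements equal to i)
Cumulative count: [0, 0, 1, 2, 5, 5, 5, 6, 7, 8]
Sorted: [2, 3, 4, 4, 4, 7, 8, 9]


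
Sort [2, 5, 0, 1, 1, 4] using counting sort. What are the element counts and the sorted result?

Count array: [1, 2, 1, 0, 1, 1]
(count[i] = number of elements equal to i)
Cumulative count: [1, 3, 4, 4, 5, 6]
Sorted: [0, 1, 1, 2, 4, 5]


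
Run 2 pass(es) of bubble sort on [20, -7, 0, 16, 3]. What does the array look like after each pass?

After pass 1: [-7, 0, 16, 3, 20] (4 swaps)
After pass 2: [-7, 0, 3, 16, 20] (1 swaps)
Total swaps: 5


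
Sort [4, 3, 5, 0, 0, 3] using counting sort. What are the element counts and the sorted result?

Count array: [2, 0, 0, 2, 1, 1]
(count[i] = number of elements equal to i)
Cumulative count: [2, 2, 2, 4, 5, 6]
Sorted: [0, 0, 3, 3, 4, 5]


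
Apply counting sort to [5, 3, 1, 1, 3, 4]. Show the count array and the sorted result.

Count array: [0, 2, 0, 2, 1, 1]
(count[i] = number of elements equal to i)
Cumulative count: [0, 2, 2, 4, 5, 6]
Sorted: [1, 1, 3, 3, 4, 5]


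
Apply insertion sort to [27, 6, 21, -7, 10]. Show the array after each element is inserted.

First element 27 is already 'sorted'
Insert 6: shifted 1 elements -> [6, 27, 21, -7, 10]
Insert 21: shifted 1 elements -> [6, 21, 27, -7, 10]
Insert -7: shifted 3 elements -> [-7, 6, 21, 27, 10]
Insert 10: shifted 2 elements -> [-7, 6, 10, 21, 27]


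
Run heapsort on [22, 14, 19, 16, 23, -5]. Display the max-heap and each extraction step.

Build heap: [23, 22, 19, 16, 14, -5]
Extract 23: [22, 16, 19, -5, 14, 23]
Extract 22: [19, 16, 14, -5, 22, 23]
Extract 19: [16, -5, 14, 19, 22, 23]
Extract 16: [14, -5, 16, 19, 22, 23]
Extract 14: [-5, 14, 16, 19, 22, 23]


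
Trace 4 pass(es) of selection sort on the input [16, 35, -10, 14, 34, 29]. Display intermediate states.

Pass 1: Select minimum -10 at index 2, swap -> [-10, 35, 16, 14, 34, 29]
Pass 2: Select minimum 14 at index 3, swap -> [-10, 14, 16, 35, 34, 29]
Pass 3: Select minimum 16 at index 2, swap -> [-10, 14, 16, 35, 34, 29]
Pass 4: Select minimum 29 at index 5, swap -> [-10, 14, 16, 29, 34, 35]


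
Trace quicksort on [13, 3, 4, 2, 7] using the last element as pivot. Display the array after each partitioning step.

Partition 1: pivot=7 at index 3 -> [3, 4, 2, 7, 13]
Partition 2: pivot=2 at index 0 -> [2, 4, 3, 7, 13]
Partition 3: pivot=3 at index 1 -> [2, 3, 4, 7, 13]


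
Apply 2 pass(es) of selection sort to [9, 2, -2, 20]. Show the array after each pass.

Pass 1: Select minimum -2 at index 2, swap -> [-2, 2, 9, 20]
Pass 2: Select minimum 2 at index 1, swap -> [-2, 2, 9, 20]


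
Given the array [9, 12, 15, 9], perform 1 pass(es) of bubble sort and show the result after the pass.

After pass 1: [9, 12, 9, 15] (1 swaps)
Total swaps: 1


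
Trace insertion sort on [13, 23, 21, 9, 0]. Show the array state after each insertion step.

First element 13 is already 'sorted'
Insert 23: shifted 0 elements -> [13, 23, 21, 9, 0]
Insert 21: shifted 1 elements -> [13, 21, 23, 9, 0]
Insert 9: shifted 3 elements -> [9, 13, 21, 23, 0]
Insert 0: shifted 4 elements -> [0, 9, 13, 21, 23]


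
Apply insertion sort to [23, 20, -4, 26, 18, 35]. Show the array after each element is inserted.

First element 23 is already 'sorted'
Insert 20: shifted 1 elements -> [20, 23, -4, 26, 18, 35]
Insert -4: shifted 2 elements -> [-4, 20, 23, 26, 18, 35]
Insert 26: shifted 0 elements -> [-4, 20, 23, 26, 18, 35]
Insert 18: shifted 3 elements -> [-4, 18, 20, 23, 26, 35]
Insert 35: shifted 0 elements -> [-4, 18, 20, 23, 26, 35]


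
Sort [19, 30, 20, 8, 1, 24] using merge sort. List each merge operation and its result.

Divide and conquer:
  Merge [30] + [20] -> [20, 30]
  Merge [19] + [20, 30] -> [19, 20, 30]
  Merge [1] + [24] -> [1, 24]
  Merge [8] + [1, 24] -> [1, 8, 24]
  Merge [19, 20, 30] + [1, 8, 24] -> [1, 8, 19, 20, 24, 30]


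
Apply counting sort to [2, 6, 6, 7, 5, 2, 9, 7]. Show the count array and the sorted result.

Count array: [0, 0, 2, 0, 0, 1, 2, 2, 0, 1]
(count[i] = number of elements equal to i)
Cumulative count: [0, 0, 2, 2, 2, 3, 5, 7, 7, 8]
Sorted: [2, 2, 5, 6, 6, 7, 7, 9]


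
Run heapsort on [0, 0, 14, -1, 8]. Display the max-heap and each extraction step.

Build heap: [14, 8, 0, -1, 0]
Extract 14: [8, 0, 0, -1, 14]
Extract 8: [0, -1, 0, 8, 14]
Extract 0: [0, -1, 0, 8, 14]
Extract 0: [-1, 0, 0, 8, 14]


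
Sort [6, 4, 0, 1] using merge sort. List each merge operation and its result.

Divide and conquer:
  Merge [6] + [4] -> [4, 6]
  Merge [0] + [1] -> [0, 1]
  Merge [4, 6] + [0, 1] -> [0, 1, 4, 6]


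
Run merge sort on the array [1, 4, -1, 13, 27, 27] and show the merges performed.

Divide and conquer:
  Merge [4] + [-1] -> [-1, 4]
  Merge [1] + [-1, 4] -> [-1, 1, 4]
  Merge [27] + [27] -> [27, 27]
  Merge [13] + [27, 27] -> [13, 27, 27]
  Merge [-1, 1, 4] + [13, 27, 27] -> [-1, 1, 4, 13, 27, 27]


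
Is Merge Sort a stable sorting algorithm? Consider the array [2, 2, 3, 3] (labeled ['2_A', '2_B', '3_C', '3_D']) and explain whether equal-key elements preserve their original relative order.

Trace Merge Sort on the labeled array (the key is the number; the letter only tracks identity):
  Merge [2_A] + [2_B] -> [2_A, 2_B]
  Merge [3_C] + [3_D] -> [3_C, 3_D]
  Merge [2_A, 2_B] + [3_C, 3_D] -> [2_A, 2_B, 3_C, 3_D]
Final order: [2_A, 2_B, 3_C, 3_D]
Equal keys:
  value 2: originally 2_A, 2_B; after sorting 2_A, 2_B -> order preserved
  value 3: originally 3_C, 3_D; after sorting 3_C, 3_D -> order preserved
All equal keys kept their original relative order. Merge Sort is stable: when the heads of the two halves are equal the merge takes from the left half first.
Answer: Stable


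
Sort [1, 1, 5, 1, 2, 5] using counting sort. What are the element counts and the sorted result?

Count array: [0, 3, 1, 0, 0, 2]
(count[i] = number of elements equal to i)
Cumulative count: [0, 3, 4, 4, 4, 6]
Sorted: [1, 1, 1, 2, 5, 5]


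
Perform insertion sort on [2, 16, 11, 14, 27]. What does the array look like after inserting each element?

First element 2 is already 'sorted'
Insert 16: shifted 0 elements -> [2, 16, 11, 14, 27]
Insert 11: shifted 1 elements -> [2, 11, 16, 14, 27]
Insert 14: shifted 1 elements -> [2, 11, 14, 16, 27]
Insert 27: shifted 0 elements -> [2, 11, 14, 16, 27]


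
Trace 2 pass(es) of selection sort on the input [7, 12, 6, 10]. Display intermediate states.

Pass 1: Select minimum 6 at index 2, swap -> [6, 12, 7, 10]
Pass 2: Select minimum 7 at index 2, swap -> [6, 7, 12, 10]


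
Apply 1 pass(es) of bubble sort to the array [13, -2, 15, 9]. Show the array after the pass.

After pass 1: [-2, 13, 9, 15] (2 swaps)
Total swaps: 2


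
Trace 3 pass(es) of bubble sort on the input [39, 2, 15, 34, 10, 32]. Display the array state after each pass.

After pass 1: [2, 15, 34, 10, 32, 39] (5 swaps)
After pass 2: [2, 15, 10, 32, 34, 39] (2 swaps)
After pass 3: [2, 10, 15, 32, 34, 39] (1 swaps)
Total swaps: 8


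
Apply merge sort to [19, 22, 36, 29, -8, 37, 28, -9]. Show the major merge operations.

Divide and conquer:
  Merge [19] + [22] -> [19, 22]
  Merge [36] + [29] -> [29, 36]
  Merge [19, 22] + [29, 36] -> [19, 22, 29, 36]
  Merge [-8] + [37] -> [-8, 37]
  Merge [28] + [-9] -> [-9, 28]
  Merge [-8, 37] + [-9, 28] -> [-9, -8, 28, 37]
  Merge [19, 22, 29, 36] + [-9, -8, 28, 37] -> [-9, -8, 19, 22, 28, 29, 36, 37]


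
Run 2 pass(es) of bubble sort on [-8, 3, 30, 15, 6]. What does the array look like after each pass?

After pass 1: [-8, 3, 15, 6, 30] (2 swaps)
After pass 2: [-8, 3, 6, 15, 30] (1 swaps)
Total swaps: 3


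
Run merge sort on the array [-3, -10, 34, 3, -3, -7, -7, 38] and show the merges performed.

Divide and conquer:
  Merge [-3] + [-10] -> [-10, -3]
  Merge [34] + [3] -> [3, 34]
  Merge [-10, -3] + [3, 34] -> [-10, -3, 3, 34]
  Merge [-3] + [-7] -> [-7, -3]
  Merge [-7] + [38] -> [-7, 38]
  Merge [-7, -3] + [-7, 38] -> [-7, -7, -3, 38]
  Merge [-10, -3, 3, 34] + [-7, -7, -3, 38] -> [-10, -7, -7, -3, -3, 3, 34, 38]


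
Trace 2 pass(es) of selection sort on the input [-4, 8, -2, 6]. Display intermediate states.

Pass 1: Select minimum -4 at index 0, swap -> [-4, 8, -2, 6]
Pass 2: Select minimum -2 at index 2, swap -> [-4, -2, 8, 6]


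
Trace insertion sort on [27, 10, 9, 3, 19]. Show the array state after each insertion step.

First element 27 is already 'sorted'
Insert 10: shifted 1 elements -> [10, 27, 9, 3, 19]
Insert 9: shifted 2 elements -> [9, 10, 27, 3, 19]
Insert 3: shifted 3 elements -> [3, 9, 10, 27, 19]
Insert 19: shifted 1 elements -> [3, 9, 10, 19, 27]


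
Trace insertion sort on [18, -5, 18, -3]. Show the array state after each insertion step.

First element 18 is already 'sorted'
Insert -5: shifted 1 elements -> [-5, 18, 18, -3]
Insert 18: shifted 0 elements -> [-5, 18, 18, -3]
Insert -3: shifted 2 elements -> [-5, -3, 18, 18]


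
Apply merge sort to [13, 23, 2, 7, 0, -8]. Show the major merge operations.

Divide and conquer:
  Merge [23] + [2] -> [2, 23]
  Merge [13] + [2, 23] -> [2, 13, 23]
  Merge [0] + [-8] -> [-8, 0]
  Merge [7] + [-8, 0] -> [-8, 0, 7]
  Merge [2, 13, 23] + [-8, 0, 7] -> [-8, 0, 2, 7, 13, 23]


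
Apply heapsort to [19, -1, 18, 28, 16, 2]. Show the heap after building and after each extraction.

Build heap: [28, 19, 18, -1, 16, 2]
Extract 28: [19, 16, 18, -1, 2, 28]
Extract 19: [18, 16, 2, -1, 19, 28]
Extract 18: [16, -1, 2, 18, 19, 28]
Extract 16: [2, -1, 16, 18, 19, 28]
Extract 2: [-1, 2, 16, 18, 19, 28]


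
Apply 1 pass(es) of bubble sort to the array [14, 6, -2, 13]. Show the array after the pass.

After pass 1: [6, -2, 13, 14] (3 swaps)
Total swaps: 3


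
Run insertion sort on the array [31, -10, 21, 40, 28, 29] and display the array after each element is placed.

First element 31 is already 'sorted'
Insert -10: shifted 1 elements -> [-10, 31, 21, 40, 28, 29]
Insert 21: shifted 1 elements -> [-10, 21, 31, 40, 28, 29]
Insert 40: shifted 0 elements -> [-10, 21, 31, 40, 28, 29]
Insert 28: shifted 2 elements -> [-10, 21, 28, 31, 40, 29]
Insert 29: shifted 2 elements -> [-10, 21, 28, 29, 31, 40]


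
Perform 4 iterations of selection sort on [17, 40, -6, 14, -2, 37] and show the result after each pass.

Pass 1: Select minimum -6 at index 2, swap -> [-6, 40, 17, 14, -2, 37]
Pass 2: Select minimum -2 at index 4, swap -> [-6, -2, 17, 14, 40, 37]
Pass 3: Select minimum 14 at index 3, swap -> [-6, -2, 14, 17, 40, 37]
Pass 4: Select minimum 17 at index 3, swap -> [-6, -2, 14, 17, 40, 37]


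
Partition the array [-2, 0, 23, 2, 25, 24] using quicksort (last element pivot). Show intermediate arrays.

Partition 1: pivot=24 at index 4 -> [-2, 0, 23, 2, 24, 25]
Partition 2: pivot=2 at index 2 -> [-2, 0, 2, 23, 24, 25]
Partition 3: pivot=0 at index 1 -> [-2, 0, 2, 23, 24, 25]


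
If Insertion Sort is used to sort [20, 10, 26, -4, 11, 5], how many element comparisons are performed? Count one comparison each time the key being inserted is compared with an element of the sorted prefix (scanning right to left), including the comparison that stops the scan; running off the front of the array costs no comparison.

Insert 10: 20 > 10 (shift), reached front = 1 comparison(s) -> [10, 20, 26, -4, 11, 5]
Insert 26: 20 <= 26 (stop) = 1 comparison(s) -> [10, 20, 26, -4, 11, 5]
Insert -4: 26 > -4 (shift), 20 > -4 (shift), 10 > -4 (shift), reached front = 3 comparison(s) -> [-4, 10, 20, 26, 11, 5]
Insert 11: 26 > 11 (shift), 20 > 11 (shift), 10 <= 11 (stop) = 3 comparison(s) -> [-4, 10, 11, 20, 26, 5]
Insert 5: 26 > 5 (shift), 20 > 5 (shift), 11 > 5 (shift), 10 > 5 (shift), -4 <= 5 (stop) = 5 comparison(s) -> [-4, 5, 10, 11, 20, 26]
Total comparisons: 1 + 1 + 3 + 3 + 5 = 13


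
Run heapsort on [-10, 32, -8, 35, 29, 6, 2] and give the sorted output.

Build heap: [35, 32, 6, -10, 29, -8, 2]
Extract 35: [32, 29, 6, -10, 2, -8, 35]
Extract 32: [29, 2, 6, -10, -8, 32, 35]
Extract 29: [6, 2, -8, -10, 29, 32, 35]
Extract 6: [2, -10, -8, 6, 29, 32, 35]
Extract 2: [-8, -10, 2, 6, 29, 32, 35]
Extract -8: [-10, -8, 2, 6, 29, 32, 35]


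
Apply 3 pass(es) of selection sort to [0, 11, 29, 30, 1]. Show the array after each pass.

Pass 1: Select minimum 0 at index 0, swap -> [0, 11, 29, 30, 1]
Pass 2: Select minimum 1 at index 4, swap -> [0, 1, 29, 30, 11]
Pass 3: Select minimum 11 at index 4, swap -> [0, 1, 11, 30, 29]


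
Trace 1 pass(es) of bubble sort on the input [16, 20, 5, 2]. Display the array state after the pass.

After pass 1: [16, 5, 2, 20] (2 swaps)
Total swaps: 2


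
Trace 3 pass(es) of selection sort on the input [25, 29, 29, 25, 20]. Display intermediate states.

Pass 1: Select minimum 20 at index 4, swap -> [20, 29, 29, 25, 25]
Pass 2: Select minimum 25 at index 3, swap -> [20, 25, 29, 29, 25]
Pass 3: Select minimum 25 at index 4, swap -> [20, 25, 25, 29, 29]


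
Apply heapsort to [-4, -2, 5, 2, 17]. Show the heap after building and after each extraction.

Build heap: [17, 2, 5, -4, -2]
Extract 17: [5, 2, -2, -4, 17]
Extract 5: [2, -4, -2, 5, 17]
Extract 2: [-2, -4, 2, 5, 17]
Extract -2: [-4, -2, 2, 5, 17]


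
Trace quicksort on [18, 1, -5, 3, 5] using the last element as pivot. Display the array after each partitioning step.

Partition 1: pivot=5 at index 3 -> [1, -5, 3, 5, 18]
Partition 2: pivot=3 at index 2 -> [1, -5, 3, 5, 18]
Partition 3: pivot=-5 at index 0 -> [-5, 1, 3, 5, 18]


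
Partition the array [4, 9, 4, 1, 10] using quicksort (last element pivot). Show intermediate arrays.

Partition 1: pivot=10 at index 4 -> [4, 9, 4, 1, 10]
Partition 2: pivot=1 at index 0 -> [1, 9, 4, 4, 10]
Partition 3: pivot=4 at index 2 -> [1, 4, 4, 9, 10]


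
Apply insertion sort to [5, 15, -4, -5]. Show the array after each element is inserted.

First element 5 is already 'sorted'
Insert 15: shifted 0 elements -> [5, 15, -4, -5]
Insert -4: shifted 2 elements -> [-4, 5, 15, -5]
Insert -5: shifted 3 elements -> [-5, -4, 5, 15]


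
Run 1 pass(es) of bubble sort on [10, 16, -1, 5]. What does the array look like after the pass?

After pass 1: [10, -1, 5, 16] (2 swaps)
Total swaps: 2


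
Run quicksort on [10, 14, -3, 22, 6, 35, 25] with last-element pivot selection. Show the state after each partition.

Partition 1: pivot=25 at index 5 -> [10, 14, -3, 22, 6, 25, 35]
Partition 2: pivot=6 at index 1 -> [-3, 6, 10, 22, 14, 25, 35]
Partition 3: pivot=14 at index 3 -> [-3, 6, 10, 14, 22, 25, 35]


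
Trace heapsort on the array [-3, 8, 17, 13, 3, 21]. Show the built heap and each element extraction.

Build heap: [21, 13, 17, 8, 3, -3]
Extract 21: [17, 13, -3, 8, 3, 21]
Extract 17: [13, 8, -3, 3, 17, 21]
Extract 13: [8, 3, -3, 13, 17, 21]
Extract 8: [3, -3, 8, 13, 17, 21]
Extract 3: [-3, 3, 8, 13, 17, 21]


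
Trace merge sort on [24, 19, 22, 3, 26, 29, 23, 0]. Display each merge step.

Divide and conquer:
  Merge [24] + [19] -> [19, 24]
  Merge [22] + [3] -> [3, 22]
  Merge [19, 24] + [3, 22] -> [3, 19, 22, 24]
  Merge [26] + [29] -> [26, 29]
  Merge [23] + [0] -> [0, 23]
  Merge [26, 29] + [0, 23] -> [0, 23, 26, 29]
  Merge [3, 19, 22, 24] + [0, 23, 26, 29] -> [0, 3, 19, 22, 23, 24, 26, 29]


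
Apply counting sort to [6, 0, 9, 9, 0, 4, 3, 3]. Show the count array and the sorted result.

Count array: [2, 0, 0, 2, 1, 0, 1, 0, 0, 2]
(count[i] = number of elements equal to i)
Cumulative count: [2, 2, 2, 4, 5, 5, 6, 6, 6, 8]
Sorted: [0, 0, 3, 3, 4, 6, 9, 9]


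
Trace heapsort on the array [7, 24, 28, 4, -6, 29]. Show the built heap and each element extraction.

Build heap: [29, 24, 28, 4, -6, 7]
Extract 29: [28, 24, 7, 4, -6, 29]
Extract 28: [24, 4, 7, -6, 28, 29]
Extract 24: [7, 4, -6, 24, 28, 29]
Extract 7: [4, -6, 7, 24, 28, 29]
Extract 4: [-6, 4, 7, 24, 28, 29]


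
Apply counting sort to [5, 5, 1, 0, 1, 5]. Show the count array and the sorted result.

Count array: [1, 2, 0, 0, 0, 3]
(count[i] = number of elements equal to i)
Cumulative count: [1, 3, 3, 3, 3, 6]
Sorted: [0, 1, 1, 5, 5, 5]


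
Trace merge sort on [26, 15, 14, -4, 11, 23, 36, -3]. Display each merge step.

Divide and conquer:
  Merge [26] + [15] -> [15, 26]
  Merge [14] + [-4] -> [-4, 14]
  Merge [15, 26] + [-4, 14] -> [-4, 14, 15, 26]
  Merge [11] + [23] -> [11, 23]
  Merge [36] + [-3] -> [-3, 36]
  Merge [11, 23] + [-3, 36] -> [-3, 11, 23, 36]
  Merge [-4, 14, 15, 26] + [-3, 11, 23, 36] -> [-4, -3, 11, 14, 15, 23, 26, 36]


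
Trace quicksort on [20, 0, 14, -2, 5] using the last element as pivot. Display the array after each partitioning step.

Partition 1: pivot=5 at index 2 -> [0, -2, 5, 20, 14]
Partition 2: pivot=-2 at index 0 -> [-2, 0, 5, 20, 14]
Partition 3: pivot=14 at index 3 -> [-2, 0, 5, 14, 20]


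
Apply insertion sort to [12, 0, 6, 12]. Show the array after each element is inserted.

First element 12 is already 'sorted'
Insert 0: shifted 1 elements -> [0, 12, 6, 12]
Insert 6: shifted 1 elements -> [0, 6, 12, 12]
Insert 12: shifted 0 elements -> [0, 6, 12, 12]


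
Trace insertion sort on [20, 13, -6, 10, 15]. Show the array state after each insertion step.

First element 20 is already 'sorted'
Insert 13: shifted 1 elements -> [13, 20, -6, 10, 15]
Insert -6: shifted 2 elements -> [-6, 13, 20, 10, 15]
Insert 10: shifted 2 elements -> [-6, 10, 13, 20, 15]
Insert 15: shifted 1 elements -> [-6, 10, 13, 15, 20]


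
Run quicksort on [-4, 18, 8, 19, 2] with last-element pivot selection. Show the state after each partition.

Partition 1: pivot=2 at index 1 -> [-4, 2, 8, 19, 18]
Partition 2: pivot=18 at index 3 -> [-4, 2, 8, 18, 19]


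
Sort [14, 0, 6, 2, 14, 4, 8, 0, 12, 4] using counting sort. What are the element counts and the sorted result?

Count array: [2, 0, 1, 0, 2, 0, 1, 0, 1, 0, 0, 0, 1, 0, 2]
(count[i] = number of elements equal to i)
Cumulative count: [2, 2, 3, 3, 5, 5, 6, 6, 7, 7, 7, 7, 8, 8, 10]
Sorted: [0, 0, 2, 4, 4, 6, 8, 12, 14, 14]


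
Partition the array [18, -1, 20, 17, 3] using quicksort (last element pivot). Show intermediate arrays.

Partition 1: pivot=3 at index 1 -> [-1, 3, 20, 17, 18]
Partition 2: pivot=18 at index 3 -> [-1, 3, 17, 18, 20]


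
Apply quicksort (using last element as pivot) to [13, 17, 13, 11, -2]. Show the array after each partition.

Partition 1: pivot=-2 at index 0 -> [-2, 17, 13, 11, 13]
Partition 2: pivot=13 at index 3 -> [-2, 13, 11, 13, 17]
Partition 3: pivot=11 at index 1 -> [-2, 11, 13, 13, 17]


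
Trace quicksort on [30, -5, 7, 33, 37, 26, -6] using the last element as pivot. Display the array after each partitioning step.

Partition 1: pivot=-6 at index 0 -> [-6, -5, 7, 33, 37, 26, 30]
Partition 2: pivot=30 at index 4 -> [-6, -5, 7, 26, 30, 33, 37]
Partition 3: pivot=26 at index 3 -> [-6, -5, 7, 26, 30, 33, 37]
Partition 4: pivot=7 at index 2 -> [-6, -5, 7, 26, 30, 33, 37]
Partition 5: pivot=37 at index 6 -> [-6, -5, 7, 26, 30, 33, 37]


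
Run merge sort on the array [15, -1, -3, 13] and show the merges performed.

Divide and conquer:
  Merge [15] + [-1] -> [-1, 15]
  Merge [-3] + [13] -> [-3, 13]
  Merge [-1, 15] + [-3, 13] -> [-3, -1, 13, 15]


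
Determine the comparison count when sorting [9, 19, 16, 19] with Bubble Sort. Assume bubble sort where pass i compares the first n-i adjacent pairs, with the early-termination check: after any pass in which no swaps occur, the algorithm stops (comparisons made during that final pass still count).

Pass 1: compare adjacent pairs (0,1)..(2,3) = 3 comparison(s), 1 swap(s) -> [9, 16, 19, 19]
Pass 2: compare adjacent pairs (0,1)..(1,2) = 2 comparison(s), 0 swap(s) -> [9, 16, 19, 19]
No swaps in this pass, so bubble sort stops here.
Total comparisons: 3 + 2 = 5


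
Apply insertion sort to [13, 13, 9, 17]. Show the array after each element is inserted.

First element 13 is already 'sorted'
Insert 13: shifted 0 elements -> [13, 13, 9, 17]
Insert 9: shifted 2 elements -> [9, 13, 13, 17]
Insert 17: shifted 0 elements -> [9, 13, 13, 17]


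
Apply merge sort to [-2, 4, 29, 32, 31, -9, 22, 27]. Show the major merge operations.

Divide and conquer:
  Merge [-2] + [4] -> [-2, 4]
  Merge [29] + [32] -> [29, 32]
  Merge [-2, 4] + [29, 32] -> [-2, 4, 29, 32]
  Merge [31] + [-9] -> [-9, 31]
  Merge [22] + [27] -> [22, 27]
  Merge [-9, 31] + [22, 27] -> [-9, 22, 27, 31]
  Merge [-2, 4, 29, 32] + [-9, 22, 27, 31] -> [-9, -2, 4, 22, 27, 29, 31, 32]


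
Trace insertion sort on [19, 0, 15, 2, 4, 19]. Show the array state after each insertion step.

First element 19 is already 'sorted'
Insert 0: shifted 1 elements -> [0, 19, 15, 2, 4, 19]
Insert 15: shifted 1 elements -> [0, 15, 19, 2, 4, 19]
Insert 2: shifted 2 elements -> [0, 2, 15, 19, 4, 19]
Insert 4: shifted 2 elements -> [0, 2, 4, 15, 19, 19]
Insert 19: shifted 0 elements -> [0, 2, 4, 15, 19, 19]


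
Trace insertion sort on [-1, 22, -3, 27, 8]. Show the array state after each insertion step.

First element -1 is already 'sorted'
Insert 22: shifted 0 elements -> [-1, 22, -3, 27, 8]
Insert -3: shifted 2 elements -> [-3, -1, 22, 27, 8]
Insert 27: shifted 0 elements -> [-3, -1, 22, 27, 8]
Insert 8: shifted 2 elements -> [-3, -1, 8, 22, 27]


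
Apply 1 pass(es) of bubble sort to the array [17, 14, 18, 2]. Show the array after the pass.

After pass 1: [14, 17, 2, 18] (2 swaps)
Total swaps: 2


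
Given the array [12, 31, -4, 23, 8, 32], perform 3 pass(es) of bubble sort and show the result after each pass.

After pass 1: [12, -4, 23, 8, 31, 32] (3 swaps)
After pass 2: [-4, 12, 8, 23, 31, 32] (2 swaps)
After pass 3: [-4, 8, 12, 23, 31, 32] (1 swaps)
Total swaps: 6


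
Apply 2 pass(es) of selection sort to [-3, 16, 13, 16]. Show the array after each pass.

Pass 1: Select minimum -3 at index 0, swap -> [-3, 16, 13, 16]
Pass 2: Select minimum 13 at index 2, swap -> [-3, 13, 16, 16]


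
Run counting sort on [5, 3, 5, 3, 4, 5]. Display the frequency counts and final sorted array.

Count array: [0, 0, 0, 2, 1, 3]
(count[i] = number of elements equal to i)
Cumulative count: [0, 0, 0, 2, 3, 6]
Sorted: [3, 3, 4, 5, 5, 5]


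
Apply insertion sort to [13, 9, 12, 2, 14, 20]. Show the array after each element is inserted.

First element 13 is already 'sorted'
Insert 9: shifted 1 elements -> [9, 13, 12, 2, 14, 20]
Insert 12: shifted 1 elements -> [9, 12, 13, 2, 14, 20]
Insert 2: shifted 3 elements -> [2, 9, 12, 13, 14, 20]
Insert 14: shifted 0 elements -> [2, 9, 12, 13, 14, 20]
Insert 20: shifted 0 elements -> [2, 9, 12, 13, 14, 20]


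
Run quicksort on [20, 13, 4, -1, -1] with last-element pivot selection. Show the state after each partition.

Partition 1: pivot=-1 at index 1 -> [-1, -1, 4, 20, 13]
Partition 2: pivot=13 at index 3 -> [-1, -1, 4, 13, 20]


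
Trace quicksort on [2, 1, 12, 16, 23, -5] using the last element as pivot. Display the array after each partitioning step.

Partition 1: pivot=-5 at index 0 -> [-5, 1, 12, 16, 23, 2]
Partition 2: pivot=2 at index 2 -> [-5, 1, 2, 16, 23, 12]
Partition 3: pivot=12 at index 3 -> [-5, 1, 2, 12, 23, 16]
Partition 4: pivot=16 at index 4 -> [-5, 1, 2, 12, 16, 23]


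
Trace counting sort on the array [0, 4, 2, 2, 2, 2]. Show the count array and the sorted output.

Count array: [1, 0, 4, 0, 1]
(count[i] = number of elements equal to i)
Cumulative count: [1, 1, 5, 5, 6]
Sorted: [0, 2, 2, 2, 2, 4]


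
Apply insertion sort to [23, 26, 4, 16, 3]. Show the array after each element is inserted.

First element 23 is already 'sorted'
Insert 26: shifted 0 elements -> [23, 26, 4, 16, 3]
Insert 4: shifted 2 elements -> [4, 23, 26, 16, 3]
Insert 16: shifted 2 elements -> [4, 16, 23, 26, 3]
Insert 3: shifted 4 elements -> [3, 4, 16, 23, 26]


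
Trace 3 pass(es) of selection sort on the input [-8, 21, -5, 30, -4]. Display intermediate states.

Pass 1: Select minimum -8 at index 0, swap -> [-8, 21, -5, 30, -4]
Pass 2: Select minimum -5 at index 2, swap -> [-8, -5, 21, 30, -4]
Pass 3: Select minimum -4 at index 4, swap -> [-8, -5, -4, 30, 21]


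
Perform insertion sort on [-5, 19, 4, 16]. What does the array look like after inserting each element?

First element -5 is already 'sorted'
Insert 19: shifted 0 elements -> [-5, 19, 4, 16]
Insert 4: shifted 1 elements -> [-5, 4, 19, 16]
Insert 16: shifted 1 elements -> [-5, 4, 16, 19]


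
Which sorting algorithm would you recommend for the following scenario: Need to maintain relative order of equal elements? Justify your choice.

Best choice: Merge sort or Insertion sort
Reason: Both are stable; quicksort and heapsort are not stable


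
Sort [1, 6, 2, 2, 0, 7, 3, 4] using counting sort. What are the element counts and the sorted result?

Count array: [1, 1, 2, 1, 1, 0, 1, 1]
(count[i] = number of elements equal to i)
Cumulative count: [1, 2, 4, 5, 6, 6, 7, 8]
Sorted: [0, 1, 2, 2, 3, 4, 6, 7]


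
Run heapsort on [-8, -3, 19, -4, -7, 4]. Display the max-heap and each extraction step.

Build heap: [19, -3, 4, -4, -7, -8]
Extract 19: [4, -3, -8, -4, -7, 19]
Extract 4: [-3, -4, -8, -7, 4, 19]
Extract -3: [-4, -7, -8, -3, 4, 19]
Extract -4: [-7, -8, -4, -3, 4, 19]
Extract -7: [-8, -7, -4, -3, 4, 19]


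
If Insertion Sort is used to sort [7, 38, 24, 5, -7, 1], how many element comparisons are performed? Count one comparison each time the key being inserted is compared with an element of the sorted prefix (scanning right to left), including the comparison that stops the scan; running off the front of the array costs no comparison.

Insert 38: 7 <= 38 (stop) = 1 comparison(s) -> [7, 38, 24, 5, -7, 1]
Insert 24: 38 > 24 (shift), 7 <= 24 (stop) = 2 comparison(s) -> [7, 24, 38, 5, -7, 1]
Insert 5: 38 > 5 (shift), 24 > 5 (shift), 7 > 5 (shift), reached front = 3 comparison(s) -> [5, 7, 24, 38, -7, 1]
Insert -7: 38 > -7 (shift), 24 > -7 (shift), 7 > -7 (shift), 5 > -7 (shift), reached front = 4 comparison(s) -> [-7, 5, 7, 24, 38, 1]
Insert 1: 38 > 1 (shift), 24 > 1 (shift), 7 > 1 (shift), 5 > 1 (shift), -7 <= 1 (stop) = 5 comparison(s) -> [-7, 1, 5, 7, 24, 38]
Total comparisons: 1 + 2 + 3 + 4 + 5 = 15
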